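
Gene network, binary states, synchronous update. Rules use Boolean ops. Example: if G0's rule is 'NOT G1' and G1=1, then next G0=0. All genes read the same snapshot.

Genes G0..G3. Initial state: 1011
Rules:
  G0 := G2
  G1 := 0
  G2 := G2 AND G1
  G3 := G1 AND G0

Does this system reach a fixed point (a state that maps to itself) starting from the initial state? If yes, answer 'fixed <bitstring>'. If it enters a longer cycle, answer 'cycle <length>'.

Step 0: 1011
Step 1: G0=G2=1 G1=0(const) G2=G2&G1=1&0=0 G3=G1&G0=0&1=0 -> 1000
Step 2: G0=G2=0 G1=0(const) G2=G2&G1=0&0=0 G3=G1&G0=0&1=0 -> 0000
Step 3: G0=G2=0 G1=0(const) G2=G2&G1=0&0=0 G3=G1&G0=0&0=0 -> 0000
Fixed point reached at step 2: 0000

Answer: fixed 0000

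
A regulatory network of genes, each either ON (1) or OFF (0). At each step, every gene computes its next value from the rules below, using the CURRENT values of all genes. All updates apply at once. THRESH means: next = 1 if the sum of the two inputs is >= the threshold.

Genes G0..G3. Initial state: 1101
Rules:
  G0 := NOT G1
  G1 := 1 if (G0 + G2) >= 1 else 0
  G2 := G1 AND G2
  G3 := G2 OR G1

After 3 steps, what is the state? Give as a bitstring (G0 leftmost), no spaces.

Step 1: G0=NOT G1=NOT 1=0 G1=(1+0>=1)=1 G2=G1&G2=1&0=0 G3=G2|G1=0|1=1 -> 0101
Step 2: G0=NOT G1=NOT 1=0 G1=(0+0>=1)=0 G2=G1&G2=1&0=0 G3=G2|G1=0|1=1 -> 0001
Step 3: G0=NOT G1=NOT 0=1 G1=(0+0>=1)=0 G2=G1&G2=0&0=0 G3=G2|G1=0|0=0 -> 1000

1000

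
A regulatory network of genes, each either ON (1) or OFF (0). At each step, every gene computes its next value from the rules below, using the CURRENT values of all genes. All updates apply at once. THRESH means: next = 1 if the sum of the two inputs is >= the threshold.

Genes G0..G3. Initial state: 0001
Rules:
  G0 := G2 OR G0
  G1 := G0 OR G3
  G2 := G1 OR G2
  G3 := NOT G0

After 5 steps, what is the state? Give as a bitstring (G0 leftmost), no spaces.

Step 1: G0=G2|G0=0|0=0 G1=G0|G3=0|1=1 G2=G1|G2=0|0=0 G3=NOT G0=NOT 0=1 -> 0101
Step 2: G0=G2|G0=0|0=0 G1=G0|G3=0|1=1 G2=G1|G2=1|0=1 G3=NOT G0=NOT 0=1 -> 0111
Step 3: G0=G2|G0=1|0=1 G1=G0|G3=0|1=1 G2=G1|G2=1|1=1 G3=NOT G0=NOT 0=1 -> 1111
Step 4: G0=G2|G0=1|1=1 G1=G0|G3=1|1=1 G2=G1|G2=1|1=1 G3=NOT G0=NOT 1=0 -> 1110
Step 5: G0=G2|G0=1|1=1 G1=G0|G3=1|0=1 G2=G1|G2=1|1=1 G3=NOT G0=NOT 1=0 -> 1110

1110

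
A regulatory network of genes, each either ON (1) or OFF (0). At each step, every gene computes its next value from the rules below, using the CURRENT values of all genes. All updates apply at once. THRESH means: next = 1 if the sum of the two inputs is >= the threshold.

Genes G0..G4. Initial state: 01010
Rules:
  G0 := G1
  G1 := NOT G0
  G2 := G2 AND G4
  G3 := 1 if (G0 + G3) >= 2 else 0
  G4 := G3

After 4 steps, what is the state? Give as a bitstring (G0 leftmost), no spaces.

Step 1: G0=G1=1 G1=NOT G0=NOT 0=1 G2=G2&G4=0&0=0 G3=(0+1>=2)=0 G4=G3=1 -> 11001
Step 2: G0=G1=1 G1=NOT G0=NOT 1=0 G2=G2&G4=0&1=0 G3=(1+0>=2)=0 G4=G3=0 -> 10000
Step 3: G0=G1=0 G1=NOT G0=NOT 1=0 G2=G2&G4=0&0=0 G3=(1+0>=2)=0 G4=G3=0 -> 00000
Step 4: G0=G1=0 G1=NOT G0=NOT 0=1 G2=G2&G4=0&0=0 G3=(0+0>=2)=0 G4=G3=0 -> 01000

01000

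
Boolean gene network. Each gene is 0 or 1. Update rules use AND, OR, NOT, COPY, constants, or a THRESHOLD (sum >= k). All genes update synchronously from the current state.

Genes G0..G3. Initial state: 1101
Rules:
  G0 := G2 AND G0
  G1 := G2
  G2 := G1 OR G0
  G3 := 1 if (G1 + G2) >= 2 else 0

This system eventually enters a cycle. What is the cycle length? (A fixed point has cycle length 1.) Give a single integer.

Answer: 2

Derivation:
Step 0: 1101
Step 1: G0=G2&G0=0&1=0 G1=G2=0 G2=G1|G0=1|1=1 G3=(1+0>=2)=0 -> 0010
Step 2: G0=G2&G0=1&0=0 G1=G2=1 G2=G1|G0=0|0=0 G3=(0+1>=2)=0 -> 0100
Step 3: G0=G2&G0=0&0=0 G1=G2=0 G2=G1|G0=1|0=1 G3=(1+0>=2)=0 -> 0010
State from step 3 equals state from step 1 -> cycle length 2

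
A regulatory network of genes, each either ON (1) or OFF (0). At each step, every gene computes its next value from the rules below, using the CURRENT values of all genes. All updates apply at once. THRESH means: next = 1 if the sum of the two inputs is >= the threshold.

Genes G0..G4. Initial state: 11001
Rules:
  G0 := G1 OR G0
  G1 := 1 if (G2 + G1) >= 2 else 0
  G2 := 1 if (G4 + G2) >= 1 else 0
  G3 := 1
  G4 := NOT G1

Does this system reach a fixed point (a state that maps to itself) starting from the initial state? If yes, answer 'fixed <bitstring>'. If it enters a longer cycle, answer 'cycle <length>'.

Answer: fixed 10111

Derivation:
Step 0: 11001
Step 1: G0=G1|G0=1|1=1 G1=(0+1>=2)=0 G2=(1+0>=1)=1 G3=1(const) G4=NOT G1=NOT 1=0 -> 10110
Step 2: G0=G1|G0=0|1=1 G1=(1+0>=2)=0 G2=(0+1>=1)=1 G3=1(const) G4=NOT G1=NOT 0=1 -> 10111
Step 3: G0=G1|G0=0|1=1 G1=(1+0>=2)=0 G2=(1+1>=1)=1 G3=1(const) G4=NOT G1=NOT 0=1 -> 10111
Fixed point reached at step 2: 10111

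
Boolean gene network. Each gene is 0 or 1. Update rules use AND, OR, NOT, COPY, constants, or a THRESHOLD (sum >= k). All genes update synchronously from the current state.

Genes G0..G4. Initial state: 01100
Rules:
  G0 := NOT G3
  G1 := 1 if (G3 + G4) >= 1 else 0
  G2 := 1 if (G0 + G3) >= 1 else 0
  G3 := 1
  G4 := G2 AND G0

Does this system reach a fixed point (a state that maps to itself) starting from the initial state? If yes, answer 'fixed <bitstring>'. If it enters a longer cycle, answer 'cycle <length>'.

Step 0: 01100
Step 1: G0=NOT G3=NOT 0=1 G1=(0+0>=1)=0 G2=(0+0>=1)=0 G3=1(const) G4=G2&G0=1&0=0 -> 10010
Step 2: G0=NOT G3=NOT 1=0 G1=(1+0>=1)=1 G2=(1+1>=1)=1 G3=1(const) G4=G2&G0=0&1=0 -> 01110
Step 3: G0=NOT G3=NOT 1=0 G1=(1+0>=1)=1 G2=(0+1>=1)=1 G3=1(const) G4=G2&G0=1&0=0 -> 01110
Fixed point reached at step 2: 01110

Answer: fixed 01110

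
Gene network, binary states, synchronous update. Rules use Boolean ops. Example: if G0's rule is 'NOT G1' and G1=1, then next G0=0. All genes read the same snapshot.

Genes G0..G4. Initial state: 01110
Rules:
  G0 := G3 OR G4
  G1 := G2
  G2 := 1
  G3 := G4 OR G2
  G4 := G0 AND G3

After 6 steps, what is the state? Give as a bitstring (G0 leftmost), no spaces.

Step 1: G0=G3|G4=1|0=1 G1=G2=1 G2=1(const) G3=G4|G2=0|1=1 G4=G0&G3=0&1=0 -> 11110
Step 2: G0=G3|G4=1|0=1 G1=G2=1 G2=1(const) G3=G4|G2=0|1=1 G4=G0&G3=1&1=1 -> 11111
Step 3: G0=G3|G4=1|1=1 G1=G2=1 G2=1(const) G3=G4|G2=1|1=1 G4=G0&G3=1&1=1 -> 11111
Step 4: G0=G3|G4=1|1=1 G1=G2=1 G2=1(const) G3=G4|G2=1|1=1 G4=G0&G3=1&1=1 -> 11111
Step 5: G0=G3|G4=1|1=1 G1=G2=1 G2=1(const) G3=G4|G2=1|1=1 G4=G0&G3=1&1=1 -> 11111
Step 6: G0=G3|G4=1|1=1 G1=G2=1 G2=1(const) G3=G4|G2=1|1=1 G4=G0&G3=1&1=1 -> 11111

11111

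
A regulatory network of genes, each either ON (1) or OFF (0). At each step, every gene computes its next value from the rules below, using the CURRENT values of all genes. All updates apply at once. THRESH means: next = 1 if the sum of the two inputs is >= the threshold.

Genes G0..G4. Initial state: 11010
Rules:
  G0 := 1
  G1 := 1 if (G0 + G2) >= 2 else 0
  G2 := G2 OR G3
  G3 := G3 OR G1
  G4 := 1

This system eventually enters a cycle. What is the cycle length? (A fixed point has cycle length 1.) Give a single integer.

Step 0: 11010
Step 1: G0=1(const) G1=(1+0>=2)=0 G2=G2|G3=0|1=1 G3=G3|G1=1|1=1 G4=1(const) -> 10111
Step 2: G0=1(const) G1=(1+1>=2)=1 G2=G2|G3=1|1=1 G3=G3|G1=1|0=1 G4=1(const) -> 11111
Step 3: G0=1(const) G1=(1+1>=2)=1 G2=G2|G3=1|1=1 G3=G3|G1=1|1=1 G4=1(const) -> 11111
State from step 3 equals state from step 2 -> cycle length 1

Answer: 1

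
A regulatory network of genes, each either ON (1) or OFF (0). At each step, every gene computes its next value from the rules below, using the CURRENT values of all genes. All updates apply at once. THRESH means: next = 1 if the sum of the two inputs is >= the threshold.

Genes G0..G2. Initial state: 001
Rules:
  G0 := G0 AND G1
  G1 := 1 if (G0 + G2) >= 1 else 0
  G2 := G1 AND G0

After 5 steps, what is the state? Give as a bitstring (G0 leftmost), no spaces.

Step 1: G0=G0&G1=0&0=0 G1=(0+1>=1)=1 G2=G1&G0=0&0=0 -> 010
Step 2: G0=G0&G1=0&1=0 G1=(0+0>=1)=0 G2=G1&G0=1&0=0 -> 000
Step 3: G0=G0&G1=0&0=0 G1=(0+0>=1)=0 G2=G1&G0=0&0=0 -> 000
Step 4: G0=G0&G1=0&0=0 G1=(0+0>=1)=0 G2=G1&G0=0&0=0 -> 000
Step 5: G0=G0&G1=0&0=0 G1=(0+0>=1)=0 G2=G1&G0=0&0=0 -> 000

000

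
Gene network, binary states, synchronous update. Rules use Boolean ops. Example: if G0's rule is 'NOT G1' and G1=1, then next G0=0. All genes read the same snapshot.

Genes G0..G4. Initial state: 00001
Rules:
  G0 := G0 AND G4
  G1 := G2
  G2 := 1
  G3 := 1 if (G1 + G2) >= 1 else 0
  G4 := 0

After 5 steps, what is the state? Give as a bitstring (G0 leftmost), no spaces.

Step 1: G0=G0&G4=0&1=0 G1=G2=0 G2=1(const) G3=(0+0>=1)=0 G4=0(const) -> 00100
Step 2: G0=G0&G4=0&0=0 G1=G2=1 G2=1(const) G3=(0+1>=1)=1 G4=0(const) -> 01110
Step 3: G0=G0&G4=0&0=0 G1=G2=1 G2=1(const) G3=(1+1>=1)=1 G4=0(const) -> 01110
Step 4: G0=G0&G4=0&0=0 G1=G2=1 G2=1(const) G3=(1+1>=1)=1 G4=0(const) -> 01110
Step 5: G0=G0&G4=0&0=0 G1=G2=1 G2=1(const) G3=(1+1>=1)=1 G4=0(const) -> 01110

01110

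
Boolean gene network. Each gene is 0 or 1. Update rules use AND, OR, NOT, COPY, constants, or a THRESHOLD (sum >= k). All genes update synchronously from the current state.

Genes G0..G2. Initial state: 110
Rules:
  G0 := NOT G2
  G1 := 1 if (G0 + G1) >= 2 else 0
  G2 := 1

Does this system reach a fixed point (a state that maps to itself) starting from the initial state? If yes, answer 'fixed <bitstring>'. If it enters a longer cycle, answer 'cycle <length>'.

Answer: fixed 001

Derivation:
Step 0: 110
Step 1: G0=NOT G2=NOT 0=1 G1=(1+1>=2)=1 G2=1(const) -> 111
Step 2: G0=NOT G2=NOT 1=0 G1=(1+1>=2)=1 G2=1(const) -> 011
Step 3: G0=NOT G2=NOT 1=0 G1=(0+1>=2)=0 G2=1(const) -> 001
Step 4: G0=NOT G2=NOT 1=0 G1=(0+0>=2)=0 G2=1(const) -> 001
Fixed point reached at step 3: 001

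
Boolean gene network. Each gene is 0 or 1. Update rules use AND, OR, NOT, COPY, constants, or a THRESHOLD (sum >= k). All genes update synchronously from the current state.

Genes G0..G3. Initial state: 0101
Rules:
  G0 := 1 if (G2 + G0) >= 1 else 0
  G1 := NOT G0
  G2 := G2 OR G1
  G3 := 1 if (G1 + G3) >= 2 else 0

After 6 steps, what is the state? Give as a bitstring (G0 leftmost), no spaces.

Step 1: G0=(0+0>=1)=0 G1=NOT G0=NOT 0=1 G2=G2|G1=0|1=1 G3=(1+1>=2)=1 -> 0111
Step 2: G0=(1+0>=1)=1 G1=NOT G0=NOT 0=1 G2=G2|G1=1|1=1 G3=(1+1>=2)=1 -> 1111
Step 3: G0=(1+1>=1)=1 G1=NOT G0=NOT 1=0 G2=G2|G1=1|1=1 G3=(1+1>=2)=1 -> 1011
Step 4: G0=(1+1>=1)=1 G1=NOT G0=NOT 1=0 G2=G2|G1=1|0=1 G3=(0+1>=2)=0 -> 1010
Step 5: G0=(1+1>=1)=1 G1=NOT G0=NOT 1=0 G2=G2|G1=1|0=1 G3=(0+0>=2)=0 -> 1010
Step 6: G0=(1+1>=1)=1 G1=NOT G0=NOT 1=0 G2=G2|G1=1|0=1 G3=(0+0>=2)=0 -> 1010

1010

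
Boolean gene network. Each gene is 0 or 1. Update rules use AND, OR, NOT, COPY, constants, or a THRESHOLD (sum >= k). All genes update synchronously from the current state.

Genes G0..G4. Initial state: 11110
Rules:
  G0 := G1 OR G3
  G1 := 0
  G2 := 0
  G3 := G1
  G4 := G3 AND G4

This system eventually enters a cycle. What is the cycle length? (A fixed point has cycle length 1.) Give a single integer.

Answer: 1

Derivation:
Step 0: 11110
Step 1: G0=G1|G3=1|1=1 G1=0(const) G2=0(const) G3=G1=1 G4=G3&G4=1&0=0 -> 10010
Step 2: G0=G1|G3=0|1=1 G1=0(const) G2=0(const) G3=G1=0 G4=G3&G4=1&0=0 -> 10000
Step 3: G0=G1|G3=0|0=0 G1=0(const) G2=0(const) G3=G1=0 G4=G3&G4=0&0=0 -> 00000
Step 4: G0=G1|G3=0|0=0 G1=0(const) G2=0(const) G3=G1=0 G4=G3&G4=0&0=0 -> 00000
State from step 4 equals state from step 3 -> cycle length 1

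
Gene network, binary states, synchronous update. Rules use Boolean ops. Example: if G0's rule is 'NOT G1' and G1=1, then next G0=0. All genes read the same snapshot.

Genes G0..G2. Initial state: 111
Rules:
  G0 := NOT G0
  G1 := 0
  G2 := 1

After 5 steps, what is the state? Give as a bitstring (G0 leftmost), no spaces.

Step 1: G0=NOT G0=NOT 1=0 G1=0(const) G2=1(const) -> 001
Step 2: G0=NOT G0=NOT 0=1 G1=0(const) G2=1(const) -> 101
Step 3: G0=NOT G0=NOT 1=0 G1=0(const) G2=1(const) -> 001
Step 4: G0=NOT G0=NOT 0=1 G1=0(const) G2=1(const) -> 101
Step 5: G0=NOT G0=NOT 1=0 G1=0(const) G2=1(const) -> 001

001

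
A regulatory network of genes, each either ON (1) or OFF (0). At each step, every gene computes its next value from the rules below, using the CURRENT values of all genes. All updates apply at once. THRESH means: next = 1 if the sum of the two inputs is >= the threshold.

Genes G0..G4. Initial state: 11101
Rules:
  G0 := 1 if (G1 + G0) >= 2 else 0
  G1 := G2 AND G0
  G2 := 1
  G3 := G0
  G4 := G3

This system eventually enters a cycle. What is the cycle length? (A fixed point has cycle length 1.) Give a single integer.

Step 0: 11101
Step 1: G0=(1+1>=2)=1 G1=G2&G0=1&1=1 G2=1(const) G3=G0=1 G4=G3=0 -> 11110
Step 2: G0=(1+1>=2)=1 G1=G2&G0=1&1=1 G2=1(const) G3=G0=1 G4=G3=1 -> 11111
Step 3: G0=(1+1>=2)=1 G1=G2&G0=1&1=1 G2=1(const) G3=G0=1 G4=G3=1 -> 11111
State from step 3 equals state from step 2 -> cycle length 1

Answer: 1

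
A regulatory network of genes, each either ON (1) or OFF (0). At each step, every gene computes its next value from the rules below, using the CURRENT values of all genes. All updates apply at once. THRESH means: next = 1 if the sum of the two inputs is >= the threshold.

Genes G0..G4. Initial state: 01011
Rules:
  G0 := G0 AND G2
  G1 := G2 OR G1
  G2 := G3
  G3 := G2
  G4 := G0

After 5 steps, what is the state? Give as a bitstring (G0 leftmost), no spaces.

Step 1: G0=G0&G2=0&0=0 G1=G2|G1=0|1=1 G2=G3=1 G3=G2=0 G4=G0=0 -> 01100
Step 2: G0=G0&G2=0&1=0 G1=G2|G1=1|1=1 G2=G3=0 G3=G2=1 G4=G0=0 -> 01010
Step 3: G0=G0&G2=0&0=0 G1=G2|G1=0|1=1 G2=G3=1 G3=G2=0 G4=G0=0 -> 01100
Step 4: G0=G0&G2=0&1=0 G1=G2|G1=1|1=1 G2=G3=0 G3=G2=1 G4=G0=0 -> 01010
Step 5: G0=G0&G2=0&0=0 G1=G2|G1=0|1=1 G2=G3=1 G3=G2=0 G4=G0=0 -> 01100

01100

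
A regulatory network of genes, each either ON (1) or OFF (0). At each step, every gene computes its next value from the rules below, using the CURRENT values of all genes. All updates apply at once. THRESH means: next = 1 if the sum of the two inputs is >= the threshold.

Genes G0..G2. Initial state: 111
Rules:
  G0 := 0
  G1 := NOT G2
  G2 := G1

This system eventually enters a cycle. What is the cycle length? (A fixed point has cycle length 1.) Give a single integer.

Step 0: 111
Step 1: G0=0(const) G1=NOT G2=NOT 1=0 G2=G1=1 -> 001
Step 2: G0=0(const) G1=NOT G2=NOT 1=0 G2=G1=0 -> 000
Step 3: G0=0(const) G1=NOT G2=NOT 0=1 G2=G1=0 -> 010
Step 4: G0=0(const) G1=NOT G2=NOT 0=1 G2=G1=1 -> 011
Step 5: G0=0(const) G1=NOT G2=NOT 1=0 G2=G1=1 -> 001
State from step 5 equals state from step 1 -> cycle length 4

Answer: 4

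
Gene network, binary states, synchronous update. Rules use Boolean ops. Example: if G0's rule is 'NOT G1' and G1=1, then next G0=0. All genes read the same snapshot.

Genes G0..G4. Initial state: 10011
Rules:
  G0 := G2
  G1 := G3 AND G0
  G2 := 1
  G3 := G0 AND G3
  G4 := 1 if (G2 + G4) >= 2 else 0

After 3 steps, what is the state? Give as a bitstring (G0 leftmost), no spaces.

Step 1: G0=G2=0 G1=G3&G0=1&1=1 G2=1(const) G3=G0&G3=1&1=1 G4=(0+1>=2)=0 -> 01110
Step 2: G0=G2=1 G1=G3&G0=1&0=0 G2=1(const) G3=G0&G3=0&1=0 G4=(1+0>=2)=0 -> 10100
Step 3: G0=G2=1 G1=G3&G0=0&1=0 G2=1(const) G3=G0&G3=1&0=0 G4=(1+0>=2)=0 -> 10100

10100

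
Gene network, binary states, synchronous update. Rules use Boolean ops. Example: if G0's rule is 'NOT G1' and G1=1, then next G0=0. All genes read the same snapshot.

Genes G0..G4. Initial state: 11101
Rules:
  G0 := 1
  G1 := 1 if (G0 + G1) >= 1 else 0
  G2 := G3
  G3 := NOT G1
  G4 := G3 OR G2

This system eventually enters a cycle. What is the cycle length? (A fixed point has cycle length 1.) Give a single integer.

Answer: 1

Derivation:
Step 0: 11101
Step 1: G0=1(const) G1=(1+1>=1)=1 G2=G3=0 G3=NOT G1=NOT 1=0 G4=G3|G2=0|1=1 -> 11001
Step 2: G0=1(const) G1=(1+1>=1)=1 G2=G3=0 G3=NOT G1=NOT 1=0 G4=G3|G2=0|0=0 -> 11000
Step 3: G0=1(const) G1=(1+1>=1)=1 G2=G3=0 G3=NOT G1=NOT 1=0 G4=G3|G2=0|0=0 -> 11000
State from step 3 equals state from step 2 -> cycle length 1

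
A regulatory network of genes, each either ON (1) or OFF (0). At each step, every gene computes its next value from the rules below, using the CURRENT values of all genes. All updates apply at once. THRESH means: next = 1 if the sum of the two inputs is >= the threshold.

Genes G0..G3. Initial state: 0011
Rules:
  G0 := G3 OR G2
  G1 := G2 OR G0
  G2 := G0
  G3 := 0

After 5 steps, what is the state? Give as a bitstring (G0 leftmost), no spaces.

Step 1: G0=G3|G2=1|1=1 G1=G2|G0=1|0=1 G2=G0=0 G3=0(const) -> 1100
Step 2: G0=G3|G2=0|0=0 G1=G2|G0=0|1=1 G2=G0=1 G3=0(const) -> 0110
Step 3: G0=G3|G2=0|1=1 G1=G2|G0=1|0=1 G2=G0=0 G3=0(const) -> 1100
Step 4: G0=G3|G2=0|0=0 G1=G2|G0=0|1=1 G2=G0=1 G3=0(const) -> 0110
Step 5: G0=G3|G2=0|1=1 G1=G2|G0=1|0=1 G2=G0=0 G3=0(const) -> 1100

1100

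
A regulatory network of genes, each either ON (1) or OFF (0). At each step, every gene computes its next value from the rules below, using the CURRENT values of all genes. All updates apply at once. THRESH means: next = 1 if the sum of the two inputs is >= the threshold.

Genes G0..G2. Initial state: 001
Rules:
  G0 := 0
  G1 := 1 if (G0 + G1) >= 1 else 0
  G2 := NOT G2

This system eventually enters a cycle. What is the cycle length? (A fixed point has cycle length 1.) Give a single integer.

Answer: 2

Derivation:
Step 0: 001
Step 1: G0=0(const) G1=(0+0>=1)=0 G2=NOT G2=NOT 1=0 -> 000
Step 2: G0=0(const) G1=(0+0>=1)=0 G2=NOT G2=NOT 0=1 -> 001
State from step 2 equals state from step 0 -> cycle length 2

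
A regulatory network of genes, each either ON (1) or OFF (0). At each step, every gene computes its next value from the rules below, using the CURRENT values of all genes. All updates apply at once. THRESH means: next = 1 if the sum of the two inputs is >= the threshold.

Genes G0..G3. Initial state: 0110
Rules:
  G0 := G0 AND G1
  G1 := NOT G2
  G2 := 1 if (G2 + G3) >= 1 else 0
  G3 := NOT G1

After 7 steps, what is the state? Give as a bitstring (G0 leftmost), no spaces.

Step 1: G0=G0&G1=0&1=0 G1=NOT G2=NOT 1=0 G2=(1+0>=1)=1 G3=NOT G1=NOT 1=0 -> 0010
Step 2: G0=G0&G1=0&0=0 G1=NOT G2=NOT 1=0 G2=(1+0>=1)=1 G3=NOT G1=NOT 0=1 -> 0011
Step 3: G0=G0&G1=0&0=0 G1=NOT G2=NOT 1=0 G2=(1+1>=1)=1 G3=NOT G1=NOT 0=1 -> 0011
Step 4: G0=G0&G1=0&0=0 G1=NOT G2=NOT 1=0 G2=(1+1>=1)=1 G3=NOT G1=NOT 0=1 -> 0011
Step 5: G0=G0&G1=0&0=0 G1=NOT G2=NOT 1=0 G2=(1+1>=1)=1 G3=NOT G1=NOT 0=1 -> 0011
Step 6: G0=G0&G1=0&0=0 G1=NOT G2=NOT 1=0 G2=(1+1>=1)=1 G3=NOT G1=NOT 0=1 -> 0011
Step 7: G0=G0&G1=0&0=0 G1=NOT G2=NOT 1=0 G2=(1+1>=1)=1 G3=NOT G1=NOT 0=1 -> 0011

0011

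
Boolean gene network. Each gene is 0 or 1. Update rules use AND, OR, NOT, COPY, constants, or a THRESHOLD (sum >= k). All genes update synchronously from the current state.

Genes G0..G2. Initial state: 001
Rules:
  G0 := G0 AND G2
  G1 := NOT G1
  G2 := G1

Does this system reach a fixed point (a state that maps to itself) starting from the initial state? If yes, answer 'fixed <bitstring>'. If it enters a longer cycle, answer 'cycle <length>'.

Step 0: 001
Step 1: G0=G0&G2=0&1=0 G1=NOT G1=NOT 0=1 G2=G1=0 -> 010
Step 2: G0=G0&G2=0&0=0 G1=NOT G1=NOT 1=0 G2=G1=1 -> 001
Cycle of length 2 starting at step 0 -> no fixed point

Answer: cycle 2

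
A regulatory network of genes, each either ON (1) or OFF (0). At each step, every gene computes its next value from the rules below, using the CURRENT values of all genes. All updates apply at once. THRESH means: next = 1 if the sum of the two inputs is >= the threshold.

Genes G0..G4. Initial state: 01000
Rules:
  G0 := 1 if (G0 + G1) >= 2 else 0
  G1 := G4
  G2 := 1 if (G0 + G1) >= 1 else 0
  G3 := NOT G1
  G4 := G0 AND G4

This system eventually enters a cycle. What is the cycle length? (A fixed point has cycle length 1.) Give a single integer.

Answer: 1

Derivation:
Step 0: 01000
Step 1: G0=(0+1>=2)=0 G1=G4=0 G2=(0+1>=1)=1 G3=NOT G1=NOT 1=0 G4=G0&G4=0&0=0 -> 00100
Step 2: G0=(0+0>=2)=0 G1=G4=0 G2=(0+0>=1)=0 G3=NOT G1=NOT 0=1 G4=G0&G4=0&0=0 -> 00010
Step 3: G0=(0+0>=2)=0 G1=G4=0 G2=(0+0>=1)=0 G3=NOT G1=NOT 0=1 G4=G0&G4=0&0=0 -> 00010
State from step 3 equals state from step 2 -> cycle length 1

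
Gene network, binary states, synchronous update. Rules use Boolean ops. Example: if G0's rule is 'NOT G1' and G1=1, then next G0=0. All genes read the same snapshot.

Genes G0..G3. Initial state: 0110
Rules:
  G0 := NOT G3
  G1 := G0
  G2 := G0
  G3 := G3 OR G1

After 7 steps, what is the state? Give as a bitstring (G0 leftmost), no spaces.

Step 1: G0=NOT G3=NOT 0=1 G1=G0=0 G2=G0=0 G3=G3|G1=0|1=1 -> 1001
Step 2: G0=NOT G3=NOT 1=0 G1=G0=1 G2=G0=1 G3=G3|G1=1|0=1 -> 0111
Step 3: G0=NOT G3=NOT 1=0 G1=G0=0 G2=G0=0 G3=G3|G1=1|1=1 -> 0001
Step 4: G0=NOT G3=NOT 1=0 G1=G0=0 G2=G0=0 G3=G3|G1=1|0=1 -> 0001
Step 5: G0=NOT G3=NOT 1=0 G1=G0=0 G2=G0=0 G3=G3|G1=1|0=1 -> 0001
Step 6: G0=NOT G3=NOT 1=0 G1=G0=0 G2=G0=0 G3=G3|G1=1|0=1 -> 0001
Step 7: G0=NOT G3=NOT 1=0 G1=G0=0 G2=G0=0 G3=G3|G1=1|0=1 -> 0001

0001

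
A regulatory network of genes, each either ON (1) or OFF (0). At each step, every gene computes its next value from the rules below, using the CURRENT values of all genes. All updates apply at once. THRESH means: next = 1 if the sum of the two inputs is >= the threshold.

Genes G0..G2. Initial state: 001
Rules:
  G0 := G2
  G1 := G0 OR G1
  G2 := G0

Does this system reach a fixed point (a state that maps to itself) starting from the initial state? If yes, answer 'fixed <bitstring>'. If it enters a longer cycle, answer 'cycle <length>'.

Step 0: 001
Step 1: G0=G2=1 G1=G0|G1=0|0=0 G2=G0=0 -> 100
Step 2: G0=G2=0 G1=G0|G1=1|0=1 G2=G0=1 -> 011
Step 3: G0=G2=1 G1=G0|G1=0|1=1 G2=G0=0 -> 110
Step 4: G0=G2=0 G1=G0|G1=1|1=1 G2=G0=1 -> 011
Cycle of length 2 starting at step 2 -> no fixed point

Answer: cycle 2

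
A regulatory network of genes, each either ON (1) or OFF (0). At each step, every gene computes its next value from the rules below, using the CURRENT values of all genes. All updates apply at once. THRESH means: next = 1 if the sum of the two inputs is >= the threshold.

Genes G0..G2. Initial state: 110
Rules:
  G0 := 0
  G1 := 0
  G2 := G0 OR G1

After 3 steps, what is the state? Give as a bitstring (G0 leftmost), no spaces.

Step 1: G0=0(const) G1=0(const) G2=G0|G1=1|1=1 -> 001
Step 2: G0=0(const) G1=0(const) G2=G0|G1=0|0=0 -> 000
Step 3: G0=0(const) G1=0(const) G2=G0|G1=0|0=0 -> 000

000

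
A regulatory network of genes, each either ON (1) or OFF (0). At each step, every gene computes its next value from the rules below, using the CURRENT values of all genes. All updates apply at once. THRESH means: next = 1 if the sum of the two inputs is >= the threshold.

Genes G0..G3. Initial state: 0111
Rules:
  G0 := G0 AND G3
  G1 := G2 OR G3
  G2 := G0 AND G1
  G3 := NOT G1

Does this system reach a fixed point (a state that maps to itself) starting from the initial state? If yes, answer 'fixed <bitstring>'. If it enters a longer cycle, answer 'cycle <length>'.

Answer: cycle 4

Derivation:
Step 0: 0111
Step 1: G0=G0&G3=0&1=0 G1=G2|G3=1|1=1 G2=G0&G1=0&1=0 G3=NOT G1=NOT 1=0 -> 0100
Step 2: G0=G0&G3=0&0=0 G1=G2|G3=0|0=0 G2=G0&G1=0&1=0 G3=NOT G1=NOT 1=0 -> 0000
Step 3: G0=G0&G3=0&0=0 G1=G2|G3=0|0=0 G2=G0&G1=0&0=0 G3=NOT G1=NOT 0=1 -> 0001
Step 4: G0=G0&G3=0&1=0 G1=G2|G3=0|1=1 G2=G0&G1=0&0=0 G3=NOT G1=NOT 0=1 -> 0101
Step 5: G0=G0&G3=0&1=0 G1=G2|G3=0|1=1 G2=G0&G1=0&1=0 G3=NOT G1=NOT 1=0 -> 0100
Cycle of length 4 starting at step 1 -> no fixed point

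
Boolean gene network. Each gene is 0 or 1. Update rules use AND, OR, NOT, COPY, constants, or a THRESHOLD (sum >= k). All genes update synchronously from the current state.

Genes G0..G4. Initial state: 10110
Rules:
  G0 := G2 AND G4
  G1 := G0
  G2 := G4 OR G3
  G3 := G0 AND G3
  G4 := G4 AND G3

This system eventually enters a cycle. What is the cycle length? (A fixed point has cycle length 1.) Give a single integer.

Answer: 1

Derivation:
Step 0: 10110
Step 1: G0=G2&G4=1&0=0 G1=G0=1 G2=G4|G3=0|1=1 G3=G0&G3=1&1=1 G4=G4&G3=0&1=0 -> 01110
Step 2: G0=G2&G4=1&0=0 G1=G0=0 G2=G4|G3=0|1=1 G3=G0&G3=0&1=0 G4=G4&G3=0&1=0 -> 00100
Step 3: G0=G2&G4=1&0=0 G1=G0=0 G2=G4|G3=0|0=0 G3=G0&G3=0&0=0 G4=G4&G3=0&0=0 -> 00000
Step 4: G0=G2&G4=0&0=0 G1=G0=0 G2=G4|G3=0|0=0 G3=G0&G3=0&0=0 G4=G4&G3=0&0=0 -> 00000
State from step 4 equals state from step 3 -> cycle length 1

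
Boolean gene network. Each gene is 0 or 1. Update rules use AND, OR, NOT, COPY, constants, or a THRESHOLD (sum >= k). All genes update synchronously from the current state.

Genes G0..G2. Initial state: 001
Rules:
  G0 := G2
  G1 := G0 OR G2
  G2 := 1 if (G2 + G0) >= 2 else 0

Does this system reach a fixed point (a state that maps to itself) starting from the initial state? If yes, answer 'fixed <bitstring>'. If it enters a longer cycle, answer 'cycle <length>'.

Answer: fixed 000

Derivation:
Step 0: 001
Step 1: G0=G2=1 G1=G0|G2=0|1=1 G2=(1+0>=2)=0 -> 110
Step 2: G0=G2=0 G1=G0|G2=1|0=1 G2=(0+1>=2)=0 -> 010
Step 3: G0=G2=0 G1=G0|G2=0|0=0 G2=(0+0>=2)=0 -> 000
Step 4: G0=G2=0 G1=G0|G2=0|0=0 G2=(0+0>=2)=0 -> 000
Fixed point reached at step 3: 000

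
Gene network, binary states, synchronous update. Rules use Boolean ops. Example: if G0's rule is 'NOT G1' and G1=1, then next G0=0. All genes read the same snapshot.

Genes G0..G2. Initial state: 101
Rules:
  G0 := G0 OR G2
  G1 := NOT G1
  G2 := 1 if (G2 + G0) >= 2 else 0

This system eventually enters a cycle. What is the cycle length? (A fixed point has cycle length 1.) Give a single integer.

Answer: 2

Derivation:
Step 0: 101
Step 1: G0=G0|G2=1|1=1 G1=NOT G1=NOT 0=1 G2=(1+1>=2)=1 -> 111
Step 2: G0=G0|G2=1|1=1 G1=NOT G1=NOT 1=0 G2=(1+1>=2)=1 -> 101
State from step 2 equals state from step 0 -> cycle length 2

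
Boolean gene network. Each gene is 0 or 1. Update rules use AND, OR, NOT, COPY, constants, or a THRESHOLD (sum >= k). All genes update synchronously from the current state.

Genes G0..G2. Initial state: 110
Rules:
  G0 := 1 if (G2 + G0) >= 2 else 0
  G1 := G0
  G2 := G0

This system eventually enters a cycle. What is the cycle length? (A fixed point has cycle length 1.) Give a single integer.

Answer: 1

Derivation:
Step 0: 110
Step 1: G0=(0+1>=2)=0 G1=G0=1 G2=G0=1 -> 011
Step 2: G0=(1+0>=2)=0 G1=G0=0 G2=G0=0 -> 000
Step 3: G0=(0+0>=2)=0 G1=G0=0 G2=G0=0 -> 000
State from step 3 equals state from step 2 -> cycle length 1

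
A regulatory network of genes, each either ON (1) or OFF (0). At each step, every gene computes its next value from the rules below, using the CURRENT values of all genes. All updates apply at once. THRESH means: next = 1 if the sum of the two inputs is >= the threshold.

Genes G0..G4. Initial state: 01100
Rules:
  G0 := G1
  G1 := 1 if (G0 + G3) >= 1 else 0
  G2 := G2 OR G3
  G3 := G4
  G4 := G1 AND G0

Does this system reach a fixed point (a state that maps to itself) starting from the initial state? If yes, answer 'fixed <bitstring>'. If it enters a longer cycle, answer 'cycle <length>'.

Answer: cycle 2

Derivation:
Step 0: 01100
Step 1: G0=G1=1 G1=(0+0>=1)=0 G2=G2|G3=1|0=1 G3=G4=0 G4=G1&G0=1&0=0 -> 10100
Step 2: G0=G1=0 G1=(1+0>=1)=1 G2=G2|G3=1|0=1 G3=G4=0 G4=G1&G0=0&1=0 -> 01100
Cycle of length 2 starting at step 0 -> no fixed point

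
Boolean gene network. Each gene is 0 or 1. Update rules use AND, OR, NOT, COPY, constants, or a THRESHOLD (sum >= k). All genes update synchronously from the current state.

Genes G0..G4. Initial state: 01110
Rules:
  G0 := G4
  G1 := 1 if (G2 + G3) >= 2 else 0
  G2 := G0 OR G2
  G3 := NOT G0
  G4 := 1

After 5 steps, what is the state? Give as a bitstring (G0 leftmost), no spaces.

Step 1: G0=G4=0 G1=(1+1>=2)=1 G2=G0|G2=0|1=1 G3=NOT G0=NOT 0=1 G4=1(const) -> 01111
Step 2: G0=G4=1 G1=(1+1>=2)=1 G2=G0|G2=0|1=1 G3=NOT G0=NOT 0=1 G4=1(const) -> 11111
Step 3: G0=G4=1 G1=(1+1>=2)=1 G2=G0|G2=1|1=1 G3=NOT G0=NOT 1=0 G4=1(const) -> 11101
Step 4: G0=G4=1 G1=(1+0>=2)=0 G2=G0|G2=1|1=1 G3=NOT G0=NOT 1=0 G4=1(const) -> 10101
Step 5: G0=G4=1 G1=(1+0>=2)=0 G2=G0|G2=1|1=1 G3=NOT G0=NOT 1=0 G4=1(const) -> 10101

10101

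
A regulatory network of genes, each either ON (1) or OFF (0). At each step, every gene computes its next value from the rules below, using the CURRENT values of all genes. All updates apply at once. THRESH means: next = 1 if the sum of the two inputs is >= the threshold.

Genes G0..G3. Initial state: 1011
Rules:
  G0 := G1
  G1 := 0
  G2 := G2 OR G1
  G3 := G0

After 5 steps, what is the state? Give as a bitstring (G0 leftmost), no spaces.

Step 1: G0=G1=0 G1=0(const) G2=G2|G1=1|0=1 G3=G0=1 -> 0011
Step 2: G0=G1=0 G1=0(const) G2=G2|G1=1|0=1 G3=G0=0 -> 0010
Step 3: G0=G1=0 G1=0(const) G2=G2|G1=1|0=1 G3=G0=0 -> 0010
Step 4: G0=G1=0 G1=0(const) G2=G2|G1=1|0=1 G3=G0=0 -> 0010
Step 5: G0=G1=0 G1=0(const) G2=G2|G1=1|0=1 G3=G0=0 -> 0010

0010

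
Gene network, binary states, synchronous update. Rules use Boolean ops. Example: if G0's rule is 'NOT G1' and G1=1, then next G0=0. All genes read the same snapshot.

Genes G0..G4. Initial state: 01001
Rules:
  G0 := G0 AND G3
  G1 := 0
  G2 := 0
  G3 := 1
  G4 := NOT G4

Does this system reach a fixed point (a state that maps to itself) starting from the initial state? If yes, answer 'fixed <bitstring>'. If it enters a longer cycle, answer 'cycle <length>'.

Answer: cycle 2

Derivation:
Step 0: 01001
Step 1: G0=G0&G3=0&0=0 G1=0(const) G2=0(const) G3=1(const) G4=NOT G4=NOT 1=0 -> 00010
Step 2: G0=G0&G3=0&1=0 G1=0(const) G2=0(const) G3=1(const) G4=NOT G4=NOT 0=1 -> 00011
Step 3: G0=G0&G3=0&1=0 G1=0(const) G2=0(const) G3=1(const) G4=NOT G4=NOT 1=0 -> 00010
Cycle of length 2 starting at step 1 -> no fixed point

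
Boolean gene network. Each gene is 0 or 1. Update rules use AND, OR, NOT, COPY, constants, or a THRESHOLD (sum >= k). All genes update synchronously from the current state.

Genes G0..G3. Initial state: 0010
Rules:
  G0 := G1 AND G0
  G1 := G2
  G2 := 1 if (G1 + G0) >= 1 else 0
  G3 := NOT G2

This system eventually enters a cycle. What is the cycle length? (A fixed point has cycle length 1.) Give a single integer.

Step 0: 0010
Step 1: G0=G1&G0=0&0=0 G1=G2=1 G2=(0+0>=1)=0 G3=NOT G2=NOT 1=0 -> 0100
Step 2: G0=G1&G0=1&0=0 G1=G2=0 G2=(1+0>=1)=1 G3=NOT G2=NOT 0=1 -> 0011
Step 3: G0=G1&G0=0&0=0 G1=G2=1 G2=(0+0>=1)=0 G3=NOT G2=NOT 1=0 -> 0100
State from step 3 equals state from step 1 -> cycle length 2

Answer: 2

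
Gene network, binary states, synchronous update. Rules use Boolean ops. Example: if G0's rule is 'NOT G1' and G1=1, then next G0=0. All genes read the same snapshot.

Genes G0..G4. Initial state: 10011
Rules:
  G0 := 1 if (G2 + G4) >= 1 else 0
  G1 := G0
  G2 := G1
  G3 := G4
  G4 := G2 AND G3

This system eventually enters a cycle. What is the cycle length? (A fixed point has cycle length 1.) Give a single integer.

Answer: 3

Derivation:
Step 0: 10011
Step 1: G0=(0+1>=1)=1 G1=G0=1 G2=G1=0 G3=G4=1 G4=G2&G3=0&1=0 -> 11010
Step 2: G0=(0+0>=1)=0 G1=G0=1 G2=G1=1 G3=G4=0 G4=G2&G3=0&1=0 -> 01100
Step 3: G0=(1+0>=1)=1 G1=G0=0 G2=G1=1 G3=G4=0 G4=G2&G3=1&0=0 -> 10100
Step 4: G0=(1+0>=1)=1 G1=G0=1 G2=G1=0 G3=G4=0 G4=G2&G3=1&0=0 -> 11000
Step 5: G0=(0+0>=1)=0 G1=G0=1 G2=G1=1 G3=G4=0 G4=G2&G3=0&0=0 -> 01100
State from step 5 equals state from step 2 -> cycle length 3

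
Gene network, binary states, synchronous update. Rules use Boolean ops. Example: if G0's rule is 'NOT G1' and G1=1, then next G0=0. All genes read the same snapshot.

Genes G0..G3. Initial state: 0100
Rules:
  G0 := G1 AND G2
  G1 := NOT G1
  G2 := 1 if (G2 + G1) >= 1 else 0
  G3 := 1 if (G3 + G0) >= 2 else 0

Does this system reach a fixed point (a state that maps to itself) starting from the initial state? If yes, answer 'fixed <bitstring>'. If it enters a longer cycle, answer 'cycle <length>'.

Step 0: 0100
Step 1: G0=G1&G2=1&0=0 G1=NOT G1=NOT 1=0 G2=(0+1>=1)=1 G3=(0+0>=2)=0 -> 0010
Step 2: G0=G1&G2=0&1=0 G1=NOT G1=NOT 0=1 G2=(1+0>=1)=1 G3=(0+0>=2)=0 -> 0110
Step 3: G0=G1&G2=1&1=1 G1=NOT G1=NOT 1=0 G2=(1+1>=1)=1 G3=(0+0>=2)=0 -> 1010
Step 4: G0=G1&G2=0&1=0 G1=NOT G1=NOT 0=1 G2=(1+0>=1)=1 G3=(0+1>=2)=0 -> 0110
Cycle of length 2 starting at step 2 -> no fixed point

Answer: cycle 2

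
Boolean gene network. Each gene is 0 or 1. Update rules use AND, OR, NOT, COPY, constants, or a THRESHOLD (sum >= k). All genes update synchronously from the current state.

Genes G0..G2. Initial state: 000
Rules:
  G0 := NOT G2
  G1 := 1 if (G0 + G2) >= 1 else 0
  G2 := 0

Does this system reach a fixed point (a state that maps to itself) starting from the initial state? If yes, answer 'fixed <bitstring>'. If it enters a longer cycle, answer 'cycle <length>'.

Step 0: 000
Step 1: G0=NOT G2=NOT 0=1 G1=(0+0>=1)=0 G2=0(const) -> 100
Step 2: G0=NOT G2=NOT 0=1 G1=(1+0>=1)=1 G2=0(const) -> 110
Step 3: G0=NOT G2=NOT 0=1 G1=(1+0>=1)=1 G2=0(const) -> 110
Fixed point reached at step 2: 110

Answer: fixed 110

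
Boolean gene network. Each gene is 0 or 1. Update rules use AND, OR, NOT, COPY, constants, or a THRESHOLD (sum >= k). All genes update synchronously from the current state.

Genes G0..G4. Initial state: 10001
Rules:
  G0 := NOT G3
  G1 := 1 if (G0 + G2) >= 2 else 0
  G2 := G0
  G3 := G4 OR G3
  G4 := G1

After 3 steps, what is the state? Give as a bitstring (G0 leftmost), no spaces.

Step 1: G0=NOT G3=NOT 0=1 G1=(1+0>=2)=0 G2=G0=1 G3=G4|G3=1|0=1 G4=G1=0 -> 10110
Step 2: G0=NOT G3=NOT 1=0 G1=(1+1>=2)=1 G2=G0=1 G3=G4|G3=0|1=1 G4=G1=0 -> 01110
Step 3: G0=NOT G3=NOT 1=0 G1=(0+1>=2)=0 G2=G0=0 G3=G4|G3=0|1=1 G4=G1=1 -> 00011

00011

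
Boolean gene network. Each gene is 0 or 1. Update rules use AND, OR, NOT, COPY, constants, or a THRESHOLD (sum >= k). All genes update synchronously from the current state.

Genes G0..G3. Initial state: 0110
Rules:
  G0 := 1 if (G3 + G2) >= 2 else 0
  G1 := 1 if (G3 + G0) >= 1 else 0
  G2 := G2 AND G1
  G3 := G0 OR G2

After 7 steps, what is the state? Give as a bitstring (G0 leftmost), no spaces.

Step 1: G0=(0+1>=2)=0 G1=(0+0>=1)=0 G2=G2&G1=1&1=1 G3=G0|G2=0|1=1 -> 0011
Step 2: G0=(1+1>=2)=1 G1=(1+0>=1)=1 G2=G2&G1=1&0=0 G3=G0|G2=0|1=1 -> 1101
Step 3: G0=(1+0>=2)=0 G1=(1+1>=1)=1 G2=G2&G1=0&1=0 G3=G0|G2=1|0=1 -> 0101
Step 4: G0=(1+0>=2)=0 G1=(1+0>=1)=1 G2=G2&G1=0&1=0 G3=G0|G2=0|0=0 -> 0100
Step 5: G0=(0+0>=2)=0 G1=(0+0>=1)=0 G2=G2&G1=0&1=0 G3=G0|G2=0|0=0 -> 0000
Step 6: G0=(0+0>=2)=0 G1=(0+0>=1)=0 G2=G2&G1=0&0=0 G3=G0|G2=0|0=0 -> 0000
Step 7: G0=(0+0>=2)=0 G1=(0+0>=1)=0 G2=G2&G1=0&0=0 G3=G0|G2=0|0=0 -> 0000

0000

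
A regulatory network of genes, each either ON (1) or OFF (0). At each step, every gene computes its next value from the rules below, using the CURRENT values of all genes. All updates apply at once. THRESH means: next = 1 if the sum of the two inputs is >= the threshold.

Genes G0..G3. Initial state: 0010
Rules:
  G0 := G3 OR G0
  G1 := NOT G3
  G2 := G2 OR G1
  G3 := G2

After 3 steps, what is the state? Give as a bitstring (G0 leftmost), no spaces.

Step 1: G0=G3|G0=0|0=0 G1=NOT G3=NOT 0=1 G2=G2|G1=1|0=1 G3=G2=1 -> 0111
Step 2: G0=G3|G0=1|0=1 G1=NOT G3=NOT 1=0 G2=G2|G1=1|1=1 G3=G2=1 -> 1011
Step 3: G0=G3|G0=1|1=1 G1=NOT G3=NOT 1=0 G2=G2|G1=1|0=1 G3=G2=1 -> 1011

1011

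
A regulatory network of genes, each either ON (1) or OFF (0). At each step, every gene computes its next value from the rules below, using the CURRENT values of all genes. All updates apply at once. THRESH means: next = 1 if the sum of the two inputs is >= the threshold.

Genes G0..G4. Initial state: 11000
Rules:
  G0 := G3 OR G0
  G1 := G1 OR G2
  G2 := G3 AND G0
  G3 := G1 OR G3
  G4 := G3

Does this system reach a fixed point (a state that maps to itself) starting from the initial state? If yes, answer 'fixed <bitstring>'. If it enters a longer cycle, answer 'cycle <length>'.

Answer: fixed 11111

Derivation:
Step 0: 11000
Step 1: G0=G3|G0=0|1=1 G1=G1|G2=1|0=1 G2=G3&G0=0&1=0 G3=G1|G3=1|0=1 G4=G3=0 -> 11010
Step 2: G0=G3|G0=1|1=1 G1=G1|G2=1|0=1 G2=G3&G0=1&1=1 G3=G1|G3=1|1=1 G4=G3=1 -> 11111
Step 3: G0=G3|G0=1|1=1 G1=G1|G2=1|1=1 G2=G3&G0=1&1=1 G3=G1|G3=1|1=1 G4=G3=1 -> 11111
Fixed point reached at step 2: 11111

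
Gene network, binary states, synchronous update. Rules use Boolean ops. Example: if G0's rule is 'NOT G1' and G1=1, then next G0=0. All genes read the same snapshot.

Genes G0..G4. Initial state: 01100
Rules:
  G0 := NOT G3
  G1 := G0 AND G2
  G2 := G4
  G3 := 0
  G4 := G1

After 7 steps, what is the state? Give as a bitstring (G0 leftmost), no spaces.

Step 1: G0=NOT G3=NOT 0=1 G1=G0&G2=0&1=0 G2=G4=0 G3=0(const) G4=G1=1 -> 10001
Step 2: G0=NOT G3=NOT 0=1 G1=G0&G2=1&0=0 G2=G4=1 G3=0(const) G4=G1=0 -> 10100
Step 3: G0=NOT G3=NOT 0=1 G1=G0&G2=1&1=1 G2=G4=0 G3=0(const) G4=G1=0 -> 11000
Step 4: G0=NOT G3=NOT 0=1 G1=G0&G2=1&0=0 G2=G4=0 G3=0(const) G4=G1=1 -> 10001
Step 5: G0=NOT G3=NOT 0=1 G1=G0&G2=1&0=0 G2=G4=1 G3=0(const) G4=G1=0 -> 10100
Step 6: G0=NOT G3=NOT 0=1 G1=G0&G2=1&1=1 G2=G4=0 G3=0(const) G4=G1=0 -> 11000
Step 7: G0=NOT G3=NOT 0=1 G1=G0&G2=1&0=0 G2=G4=0 G3=0(const) G4=G1=1 -> 10001

10001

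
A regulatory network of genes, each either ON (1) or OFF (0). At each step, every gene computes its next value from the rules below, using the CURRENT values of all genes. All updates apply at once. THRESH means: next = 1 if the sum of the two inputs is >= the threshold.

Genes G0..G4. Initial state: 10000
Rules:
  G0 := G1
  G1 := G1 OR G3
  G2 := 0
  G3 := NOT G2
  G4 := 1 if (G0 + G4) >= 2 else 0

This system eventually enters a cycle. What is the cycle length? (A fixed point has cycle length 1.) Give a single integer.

Step 0: 10000
Step 1: G0=G1=0 G1=G1|G3=0|0=0 G2=0(const) G3=NOT G2=NOT 0=1 G4=(1+0>=2)=0 -> 00010
Step 2: G0=G1=0 G1=G1|G3=0|1=1 G2=0(const) G3=NOT G2=NOT 0=1 G4=(0+0>=2)=0 -> 01010
Step 3: G0=G1=1 G1=G1|G3=1|1=1 G2=0(const) G3=NOT G2=NOT 0=1 G4=(0+0>=2)=0 -> 11010
Step 4: G0=G1=1 G1=G1|G3=1|1=1 G2=0(const) G3=NOT G2=NOT 0=1 G4=(1+0>=2)=0 -> 11010
State from step 4 equals state from step 3 -> cycle length 1

Answer: 1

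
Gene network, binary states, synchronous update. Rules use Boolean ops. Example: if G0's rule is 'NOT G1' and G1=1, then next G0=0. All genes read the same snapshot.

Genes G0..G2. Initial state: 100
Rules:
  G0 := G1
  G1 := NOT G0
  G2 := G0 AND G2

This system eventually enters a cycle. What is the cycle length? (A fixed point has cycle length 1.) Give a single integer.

Answer: 4

Derivation:
Step 0: 100
Step 1: G0=G1=0 G1=NOT G0=NOT 1=0 G2=G0&G2=1&0=0 -> 000
Step 2: G0=G1=0 G1=NOT G0=NOT 0=1 G2=G0&G2=0&0=0 -> 010
Step 3: G0=G1=1 G1=NOT G0=NOT 0=1 G2=G0&G2=0&0=0 -> 110
Step 4: G0=G1=1 G1=NOT G0=NOT 1=0 G2=G0&G2=1&0=0 -> 100
State from step 4 equals state from step 0 -> cycle length 4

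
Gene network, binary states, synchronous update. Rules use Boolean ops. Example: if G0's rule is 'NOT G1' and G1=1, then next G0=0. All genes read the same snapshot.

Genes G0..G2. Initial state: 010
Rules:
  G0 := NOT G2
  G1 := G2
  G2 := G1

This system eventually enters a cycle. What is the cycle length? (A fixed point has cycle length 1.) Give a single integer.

Step 0: 010
Step 1: G0=NOT G2=NOT 0=1 G1=G2=0 G2=G1=1 -> 101
Step 2: G0=NOT G2=NOT 1=0 G1=G2=1 G2=G1=0 -> 010
State from step 2 equals state from step 0 -> cycle length 2

Answer: 2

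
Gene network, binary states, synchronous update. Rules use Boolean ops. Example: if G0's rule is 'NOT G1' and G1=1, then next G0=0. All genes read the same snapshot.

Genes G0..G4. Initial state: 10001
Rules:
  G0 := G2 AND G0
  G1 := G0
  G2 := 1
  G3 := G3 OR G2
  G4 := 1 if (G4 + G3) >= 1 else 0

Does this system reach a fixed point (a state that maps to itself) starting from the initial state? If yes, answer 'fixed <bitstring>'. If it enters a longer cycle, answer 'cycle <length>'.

Step 0: 10001
Step 1: G0=G2&G0=0&1=0 G1=G0=1 G2=1(const) G3=G3|G2=0|0=0 G4=(1+0>=1)=1 -> 01101
Step 2: G0=G2&G0=1&0=0 G1=G0=0 G2=1(const) G3=G3|G2=0|1=1 G4=(1+0>=1)=1 -> 00111
Step 3: G0=G2&G0=1&0=0 G1=G0=0 G2=1(const) G3=G3|G2=1|1=1 G4=(1+1>=1)=1 -> 00111
Fixed point reached at step 2: 00111

Answer: fixed 00111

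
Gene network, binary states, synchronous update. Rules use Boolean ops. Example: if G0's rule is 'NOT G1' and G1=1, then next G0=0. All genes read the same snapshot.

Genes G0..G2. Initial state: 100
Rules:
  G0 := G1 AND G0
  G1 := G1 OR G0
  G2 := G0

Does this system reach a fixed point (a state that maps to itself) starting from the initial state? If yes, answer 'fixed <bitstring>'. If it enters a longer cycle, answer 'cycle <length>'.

Answer: fixed 010

Derivation:
Step 0: 100
Step 1: G0=G1&G0=0&1=0 G1=G1|G0=0|1=1 G2=G0=1 -> 011
Step 2: G0=G1&G0=1&0=0 G1=G1|G0=1|0=1 G2=G0=0 -> 010
Step 3: G0=G1&G0=1&0=0 G1=G1|G0=1|0=1 G2=G0=0 -> 010
Fixed point reached at step 2: 010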